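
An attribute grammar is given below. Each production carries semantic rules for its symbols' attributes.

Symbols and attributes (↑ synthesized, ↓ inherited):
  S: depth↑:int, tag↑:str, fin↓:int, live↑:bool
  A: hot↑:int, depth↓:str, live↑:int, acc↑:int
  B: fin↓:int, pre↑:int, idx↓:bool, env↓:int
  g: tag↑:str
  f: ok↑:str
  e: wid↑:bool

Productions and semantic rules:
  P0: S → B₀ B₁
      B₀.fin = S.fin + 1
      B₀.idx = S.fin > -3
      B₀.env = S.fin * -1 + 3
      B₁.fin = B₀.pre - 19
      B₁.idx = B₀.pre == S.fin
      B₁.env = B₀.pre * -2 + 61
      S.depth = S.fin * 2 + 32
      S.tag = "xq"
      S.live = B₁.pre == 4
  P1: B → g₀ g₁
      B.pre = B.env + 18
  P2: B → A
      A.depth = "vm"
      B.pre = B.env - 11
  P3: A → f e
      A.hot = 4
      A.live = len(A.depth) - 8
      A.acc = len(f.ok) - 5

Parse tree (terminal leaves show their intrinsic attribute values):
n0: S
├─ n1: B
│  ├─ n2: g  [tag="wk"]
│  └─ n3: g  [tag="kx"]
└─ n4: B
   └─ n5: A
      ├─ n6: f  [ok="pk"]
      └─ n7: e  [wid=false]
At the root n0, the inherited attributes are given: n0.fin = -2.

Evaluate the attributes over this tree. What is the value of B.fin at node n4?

1. n0.fin = -2  [given at root]
2. n1.fin = -1  [S.fin + 1]
3. n1.idx = true  [S.fin > -3]
4. n1.env = 5  [S.fin * -1 + 3]
5. n2.tag = "wk"  [terminal]
6. n3.tag = "kx"  [terminal]
7. n1.pre = 23  [B.env + 18]
8. n4.fin = 4  [B₀.pre - 19]
9. n4.idx = false  [B₀.pre == S.fin]
10. n4.env = 15  [B₀.pre * -2 + 61]
11. n5.depth = "vm"  ["vm"]
12. n6.ok = "pk"  [terminal]
13. n7.wid = false  [terminal]
14. n5.hot = 4  [4]
15. n5.live = -6  [len(A.depth) - 8]
16. n5.acc = -3  [len(f.ok) - 5]
17. n4.pre = 4  [B.env - 11]
18. n0.depth = 28  [S.fin * 2 + 32]
19. n0.tag = "xq"  ["xq"]
20. n0.live = true  [B₁.pre == 4]

4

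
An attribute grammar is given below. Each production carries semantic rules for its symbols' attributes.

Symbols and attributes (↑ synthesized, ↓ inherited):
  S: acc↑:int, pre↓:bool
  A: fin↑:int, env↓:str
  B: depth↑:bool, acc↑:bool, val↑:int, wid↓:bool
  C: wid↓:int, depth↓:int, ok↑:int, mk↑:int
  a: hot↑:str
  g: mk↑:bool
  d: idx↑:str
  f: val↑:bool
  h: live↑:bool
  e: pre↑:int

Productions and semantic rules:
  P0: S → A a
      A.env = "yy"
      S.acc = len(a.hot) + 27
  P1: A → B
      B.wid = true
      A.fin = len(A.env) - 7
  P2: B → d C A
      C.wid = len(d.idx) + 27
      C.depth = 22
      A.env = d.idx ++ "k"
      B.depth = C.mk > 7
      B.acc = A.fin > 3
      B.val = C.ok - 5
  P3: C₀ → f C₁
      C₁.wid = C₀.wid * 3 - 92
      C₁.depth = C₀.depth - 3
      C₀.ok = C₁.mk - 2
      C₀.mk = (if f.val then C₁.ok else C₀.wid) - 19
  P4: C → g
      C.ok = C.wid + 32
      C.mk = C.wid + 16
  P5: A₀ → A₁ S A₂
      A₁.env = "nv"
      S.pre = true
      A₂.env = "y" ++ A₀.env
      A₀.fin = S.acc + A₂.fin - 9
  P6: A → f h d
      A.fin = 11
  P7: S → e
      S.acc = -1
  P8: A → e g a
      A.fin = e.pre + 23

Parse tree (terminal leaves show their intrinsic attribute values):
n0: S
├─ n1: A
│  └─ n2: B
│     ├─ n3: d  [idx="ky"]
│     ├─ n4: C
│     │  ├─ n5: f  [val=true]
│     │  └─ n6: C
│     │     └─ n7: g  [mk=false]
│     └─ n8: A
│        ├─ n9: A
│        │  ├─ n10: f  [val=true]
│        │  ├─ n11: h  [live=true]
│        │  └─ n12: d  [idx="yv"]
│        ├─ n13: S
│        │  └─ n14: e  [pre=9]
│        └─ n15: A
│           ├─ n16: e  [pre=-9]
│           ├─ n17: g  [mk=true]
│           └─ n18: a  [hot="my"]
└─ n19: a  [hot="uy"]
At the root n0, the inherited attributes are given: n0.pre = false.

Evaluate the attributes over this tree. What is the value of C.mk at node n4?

8

1. n0.pre = false  [given at root]
2. n1.env = "yy"  ["yy"]
3. n2.wid = true  [true]
4. n3.idx = "ky"  [terminal]
5. n4.wid = 29  [len(d.idx) + 27]
6. n4.depth = 22  [22]
7. n5.val = true  [terminal]
8. n6.wid = -5  [C₀.wid * 3 - 92]
9. n6.depth = 19  [C₀.depth - 3]
10. n7.mk = false  [terminal]
11. n6.ok = 27  [C.wid + 32]
12. n6.mk = 11  [C.wid + 16]
13. n4.ok = 9  [C₁.mk - 2]
14. n4.mk = 8  [(if f.val then C₁.ok else C₀.wid) - 19]
15. n8.env = "kyk"  [d.idx ++ "k"]
16. n9.env = "nv"  ["nv"]
17. n10.val = true  [terminal]
18. n11.live = true  [terminal]
19. n12.idx = "yv"  [terminal]
20. n9.fin = 11  [11]
21. n13.pre = true  [true]
22. n14.pre = 9  [terminal]
23. n13.acc = -1  [-1]
24. n15.env = "ykyk"  ["y" ++ A₀.env]
25. n16.pre = -9  [terminal]
26. n17.mk = true  [terminal]
27. n18.hot = "my"  [terminal]
28. n15.fin = 14  [e.pre + 23]
29. n8.fin = 4  [S.acc + A₂.fin - 9]
30. n2.depth = true  [C.mk > 7]
31. n2.acc = true  [A.fin > 3]
32. n2.val = 4  [C.ok - 5]
33. n1.fin = -5  [len(A.env) - 7]
34. n19.hot = "uy"  [terminal]
35. n0.acc = 29  [len(a.hot) + 27]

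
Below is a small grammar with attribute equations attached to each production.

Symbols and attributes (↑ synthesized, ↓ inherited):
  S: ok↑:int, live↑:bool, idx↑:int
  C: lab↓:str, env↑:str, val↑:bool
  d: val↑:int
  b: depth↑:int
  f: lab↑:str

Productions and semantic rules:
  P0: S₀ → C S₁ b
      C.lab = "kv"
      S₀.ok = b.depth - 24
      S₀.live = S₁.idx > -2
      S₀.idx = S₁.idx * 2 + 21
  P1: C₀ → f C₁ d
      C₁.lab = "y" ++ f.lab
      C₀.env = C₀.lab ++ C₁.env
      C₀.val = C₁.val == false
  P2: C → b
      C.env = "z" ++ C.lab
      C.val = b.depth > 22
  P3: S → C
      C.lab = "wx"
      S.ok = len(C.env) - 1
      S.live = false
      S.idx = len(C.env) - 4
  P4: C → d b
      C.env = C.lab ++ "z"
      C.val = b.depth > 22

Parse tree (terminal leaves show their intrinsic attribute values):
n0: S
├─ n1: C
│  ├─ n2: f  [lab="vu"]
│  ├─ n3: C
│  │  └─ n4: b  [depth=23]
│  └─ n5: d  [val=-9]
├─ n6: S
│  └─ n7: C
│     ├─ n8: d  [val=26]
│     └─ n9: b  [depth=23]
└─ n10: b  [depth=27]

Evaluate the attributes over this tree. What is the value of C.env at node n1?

"kvzyvu"

1. n1.lab = "kv"  ["kv"]
2. n2.lab = "vu"  [terminal]
3. n3.lab = "yvu"  ["y" ++ f.lab]
4. n4.depth = 23  [terminal]
5. n3.env = "zyvu"  ["z" ++ C.lab]
6. n3.val = true  [b.depth > 22]
7. n5.val = -9  [terminal]
8. n1.env = "kvzyvu"  [C₀.lab ++ C₁.env]
9. n1.val = false  [C₁.val == false]
10. n7.lab = "wx"  ["wx"]
11. n8.val = 26  [terminal]
12. n9.depth = 23  [terminal]
13. n7.env = "wxz"  [C.lab ++ "z"]
14. n7.val = true  [b.depth > 22]
15. n6.ok = 2  [len(C.env) - 1]
16. n6.live = false  [false]
17. n6.idx = -1  [len(C.env) - 4]
18. n10.depth = 27  [terminal]
19. n0.ok = 3  [b.depth - 24]
20. n0.live = true  [S₁.idx > -2]
21. n0.idx = 19  [S₁.idx * 2 + 21]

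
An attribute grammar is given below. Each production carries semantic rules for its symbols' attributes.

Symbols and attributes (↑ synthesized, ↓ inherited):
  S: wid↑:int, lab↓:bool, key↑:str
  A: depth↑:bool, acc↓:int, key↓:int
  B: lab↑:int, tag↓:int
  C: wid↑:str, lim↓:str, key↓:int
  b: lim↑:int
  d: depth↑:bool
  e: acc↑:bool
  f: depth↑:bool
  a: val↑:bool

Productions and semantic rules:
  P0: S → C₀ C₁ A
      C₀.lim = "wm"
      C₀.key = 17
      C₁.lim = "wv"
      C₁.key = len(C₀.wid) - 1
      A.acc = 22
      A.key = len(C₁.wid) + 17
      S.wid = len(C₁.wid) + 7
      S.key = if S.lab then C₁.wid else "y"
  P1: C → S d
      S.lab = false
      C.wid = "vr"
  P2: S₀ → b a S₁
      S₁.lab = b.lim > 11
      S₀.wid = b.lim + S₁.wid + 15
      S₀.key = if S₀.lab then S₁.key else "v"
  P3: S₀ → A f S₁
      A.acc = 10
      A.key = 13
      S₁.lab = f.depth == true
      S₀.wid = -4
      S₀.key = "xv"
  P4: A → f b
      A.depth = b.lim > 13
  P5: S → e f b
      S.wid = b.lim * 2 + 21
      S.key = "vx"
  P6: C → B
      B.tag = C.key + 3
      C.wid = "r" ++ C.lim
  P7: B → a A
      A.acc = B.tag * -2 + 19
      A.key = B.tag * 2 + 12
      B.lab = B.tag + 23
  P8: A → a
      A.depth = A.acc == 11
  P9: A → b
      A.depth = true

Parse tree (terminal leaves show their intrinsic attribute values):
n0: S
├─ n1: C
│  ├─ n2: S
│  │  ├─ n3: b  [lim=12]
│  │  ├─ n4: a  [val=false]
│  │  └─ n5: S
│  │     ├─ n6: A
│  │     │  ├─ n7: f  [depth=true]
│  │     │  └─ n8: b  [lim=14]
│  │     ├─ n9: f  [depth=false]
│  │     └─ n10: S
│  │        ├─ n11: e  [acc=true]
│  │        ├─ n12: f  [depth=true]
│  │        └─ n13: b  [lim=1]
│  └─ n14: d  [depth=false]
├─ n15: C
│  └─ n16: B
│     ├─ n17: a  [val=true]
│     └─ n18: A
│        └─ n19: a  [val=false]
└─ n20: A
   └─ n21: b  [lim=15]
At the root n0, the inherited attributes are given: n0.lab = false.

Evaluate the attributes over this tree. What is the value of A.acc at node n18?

1. n0.lab = false  [given at root]
2. n1.lim = "wm"  ["wm"]
3. n1.key = 17  [17]
4. n2.lab = false  [false]
5. n3.lim = 12  [terminal]
6. n4.val = false  [terminal]
7. n5.lab = true  [b.lim > 11]
8. n6.acc = 10  [10]
9. n6.key = 13  [13]
10. n7.depth = true  [terminal]
11. n8.lim = 14  [terminal]
12. n6.depth = true  [b.lim > 13]
13. n9.depth = false  [terminal]
14. n10.lab = false  [f.depth == true]
15. n11.acc = true  [terminal]
16. n12.depth = true  [terminal]
17. n13.lim = 1  [terminal]
18. n10.wid = 23  [b.lim * 2 + 21]
19. n10.key = "vx"  ["vx"]
20. n5.wid = -4  [-4]
21. n5.key = "xv"  ["xv"]
22. n2.wid = 23  [b.lim + S₁.wid + 15]
23. n2.key = "v"  [if S₀.lab then S₁.key else "v"]
24. n14.depth = false  [terminal]
25. n1.wid = "vr"  ["vr"]
26. n15.lim = "wv"  ["wv"]
27. n15.key = 1  [len(C₀.wid) - 1]
28. n16.tag = 4  [C.key + 3]
29. n17.val = true  [terminal]
30. n18.acc = 11  [B.tag * -2 + 19]
31. n18.key = 20  [B.tag * 2 + 12]
32. n19.val = false  [terminal]
33. n18.depth = true  [A.acc == 11]
34. n16.lab = 27  [B.tag + 23]
35. n15.wid = "rwv"  ["r" ++ C.lim]
36. n20.acc = 22  [22]
37. n20.key = 20  [len(C₁.wid) + 17]
38. n21.lim = 15  [terminal]
39. n20.depth = true  [true]
40. n0.wid = 10  [len(C₁.wid) + 7]
41. n0.key = "y"  [if S.lab then C₁.wid else "y"]

11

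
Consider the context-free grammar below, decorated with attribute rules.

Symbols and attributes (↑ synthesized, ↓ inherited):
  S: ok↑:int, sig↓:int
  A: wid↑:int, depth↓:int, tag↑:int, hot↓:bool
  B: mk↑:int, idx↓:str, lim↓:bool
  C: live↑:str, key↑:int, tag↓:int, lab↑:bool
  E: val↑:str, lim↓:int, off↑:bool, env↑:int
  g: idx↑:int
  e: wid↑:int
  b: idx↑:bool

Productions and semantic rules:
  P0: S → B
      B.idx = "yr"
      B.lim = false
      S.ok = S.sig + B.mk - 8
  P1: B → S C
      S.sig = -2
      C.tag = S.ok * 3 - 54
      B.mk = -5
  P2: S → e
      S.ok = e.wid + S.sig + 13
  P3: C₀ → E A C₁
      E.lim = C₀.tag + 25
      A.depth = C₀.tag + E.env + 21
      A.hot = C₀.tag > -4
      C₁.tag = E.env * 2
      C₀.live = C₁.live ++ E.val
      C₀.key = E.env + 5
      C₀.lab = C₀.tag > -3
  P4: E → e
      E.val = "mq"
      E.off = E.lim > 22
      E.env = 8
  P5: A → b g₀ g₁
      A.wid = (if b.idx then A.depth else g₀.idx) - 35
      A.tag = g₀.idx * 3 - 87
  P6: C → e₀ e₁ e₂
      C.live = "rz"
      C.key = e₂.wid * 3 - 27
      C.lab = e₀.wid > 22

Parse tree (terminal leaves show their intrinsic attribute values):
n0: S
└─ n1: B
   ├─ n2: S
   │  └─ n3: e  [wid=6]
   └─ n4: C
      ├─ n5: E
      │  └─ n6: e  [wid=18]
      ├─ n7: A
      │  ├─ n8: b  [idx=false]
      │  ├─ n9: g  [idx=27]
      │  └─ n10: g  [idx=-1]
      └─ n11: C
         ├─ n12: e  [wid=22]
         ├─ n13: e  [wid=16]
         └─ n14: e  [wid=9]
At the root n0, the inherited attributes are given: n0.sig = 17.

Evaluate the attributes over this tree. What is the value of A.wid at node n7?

-8

1. n0.sig = 17  [given at root]
2. n1.idx = "yr"  ["yr"]
3. n1.lim = false  [false]
4. n2.sig = -2  [-2]
5. n3.wid = 6  [terminal]
6. n2.ok = 17  [e.wid + S.sig + 13]
7. n4.tag = -3  [S.ok * 3 - 54]
8. n5.lim = 22  [C₀.tag + 25]
9. n6.wid = 18  [terminal]
10. n5.val = "mq"  ["mq"]
11. n5.off = false  [E.lim > 22]
12. n5.env = 8  [8]
13. n7.depth = 26  [C₀.tag + E.env + 21]
14. n7.hot = true  [C₀.tag > -4]
15. n8.idx = false  [terminal]
16. n9.idx = 27  [terminal]
17. n10.idx = -1  [terminal]
18. n7.wid = -8  [(if b.idx then A.depth else g₀.idx) - 35]
19. n7.tag = -6  [g₀.idx * 3 - 87]
20. n11.tag = 16  [E.env * 2]
21. n12.wid = 22  [terminal]
22. n13.wid = 16  [terminal]
23. n14.wid = 9  [terminal]
24. n11.live = "rz"  ["rz"]
25. n11.key = 0  [e₂.wid * 3 - 27]
26. n11.lab = false  [e₀.wid > 22]
27. n4.live = "rzmq"  [C₁.live ++ E.val]
28. n4.key = 13  [E.env + 5]
29. n4.lab = false  [C₀.tag > -3]
30. n1.mk = -5  [-5]
31. n0.ok = 4  [S.sig + B.mk - 8]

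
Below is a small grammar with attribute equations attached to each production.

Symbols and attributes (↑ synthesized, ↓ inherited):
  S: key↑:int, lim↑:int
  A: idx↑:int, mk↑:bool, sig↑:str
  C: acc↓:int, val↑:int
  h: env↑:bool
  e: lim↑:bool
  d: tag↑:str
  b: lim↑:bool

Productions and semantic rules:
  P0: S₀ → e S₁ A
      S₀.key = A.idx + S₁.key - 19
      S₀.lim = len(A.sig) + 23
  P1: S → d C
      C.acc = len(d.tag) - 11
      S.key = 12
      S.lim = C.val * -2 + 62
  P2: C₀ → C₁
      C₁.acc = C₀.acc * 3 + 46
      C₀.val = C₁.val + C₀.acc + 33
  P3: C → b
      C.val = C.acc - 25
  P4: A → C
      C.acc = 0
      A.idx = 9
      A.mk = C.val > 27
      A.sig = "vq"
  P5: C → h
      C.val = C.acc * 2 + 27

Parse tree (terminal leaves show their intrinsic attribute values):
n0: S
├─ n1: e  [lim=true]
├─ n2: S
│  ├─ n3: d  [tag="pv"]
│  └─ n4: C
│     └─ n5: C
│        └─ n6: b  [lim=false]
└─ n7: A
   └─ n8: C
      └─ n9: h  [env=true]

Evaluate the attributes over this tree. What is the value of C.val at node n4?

18

1. n1.lim = true  [terminal]
2. n3.tag = "pv"  [terminal]
3. n4.acc = -9  [len(d.tag) - 11]
4. n5.acc = 19  [C₀.acc * 3 + 46]
5. n6.lim = false  [terminal]
6. n5.val = -6  [C.acc - 25]
7. n4.val = 18  [C₁.val + C₀.acc + 33]
8. n2.key = 12  [12]
9. n2.lim = 26  [C.val * -2 + 62]
10. n8.acc = 0  [0]
11. n9.env = true  [terminal]
12. n8.val = 27  [C.acc * 2 + 27]
13. n7.idx = 9  [9]
14. n7.mk = false  [C.val > 27]
15. n7.sig = "vq"  ["vq"]
16. n0.key = 2  [A.idx + S₁.key - 19]
17. n0.lim = 25  [len(A.sig) + 23]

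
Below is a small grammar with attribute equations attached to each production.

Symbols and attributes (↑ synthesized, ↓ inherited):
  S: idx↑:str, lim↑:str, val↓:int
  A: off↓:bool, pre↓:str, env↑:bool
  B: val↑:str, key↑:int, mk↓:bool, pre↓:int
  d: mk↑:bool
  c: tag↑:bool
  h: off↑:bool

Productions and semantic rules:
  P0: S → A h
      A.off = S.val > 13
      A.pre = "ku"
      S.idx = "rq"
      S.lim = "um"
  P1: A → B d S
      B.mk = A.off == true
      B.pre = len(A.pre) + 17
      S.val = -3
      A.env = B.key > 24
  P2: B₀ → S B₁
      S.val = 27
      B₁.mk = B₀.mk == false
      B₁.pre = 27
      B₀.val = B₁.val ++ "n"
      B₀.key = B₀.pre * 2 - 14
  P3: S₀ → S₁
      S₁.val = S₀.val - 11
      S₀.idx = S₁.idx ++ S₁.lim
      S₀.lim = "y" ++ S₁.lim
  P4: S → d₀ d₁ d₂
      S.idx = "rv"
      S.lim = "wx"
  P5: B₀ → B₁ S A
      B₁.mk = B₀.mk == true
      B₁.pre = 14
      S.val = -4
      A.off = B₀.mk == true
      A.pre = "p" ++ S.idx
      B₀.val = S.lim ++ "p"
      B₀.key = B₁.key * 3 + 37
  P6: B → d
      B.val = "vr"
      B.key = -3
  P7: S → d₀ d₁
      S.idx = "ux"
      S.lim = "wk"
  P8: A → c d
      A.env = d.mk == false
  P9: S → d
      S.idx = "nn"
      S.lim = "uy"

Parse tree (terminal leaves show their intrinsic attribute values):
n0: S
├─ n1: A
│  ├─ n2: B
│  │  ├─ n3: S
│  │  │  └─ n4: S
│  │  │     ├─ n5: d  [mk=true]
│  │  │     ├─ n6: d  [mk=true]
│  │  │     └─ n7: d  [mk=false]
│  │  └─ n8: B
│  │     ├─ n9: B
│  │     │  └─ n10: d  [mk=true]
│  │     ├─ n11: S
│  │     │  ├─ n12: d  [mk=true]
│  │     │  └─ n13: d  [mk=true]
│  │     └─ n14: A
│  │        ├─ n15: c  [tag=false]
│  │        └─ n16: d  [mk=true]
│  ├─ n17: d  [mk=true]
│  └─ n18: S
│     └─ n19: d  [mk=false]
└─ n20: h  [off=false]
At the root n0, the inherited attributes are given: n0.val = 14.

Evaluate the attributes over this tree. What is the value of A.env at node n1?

1. n0.val = 14  [given at root]
2. n1.off = true  [S.val > 13]
3. n1.pre = "ku"  ["ku"]
4. n2.mk = true  [A.off == true]
5. n2.pre = 19  [len(A.pre) + 17]
6. n3.val = 27  [27]
7. n4.val = 16  [S₀.val - 11]
8. n5.mk = true  [terminal]
9. n6.mk = true  [terminal]
10. n7.mk = false  [terminal]
11. n4.idx = "rv"  ["rv"]
12. n4.lim = "wx"  ["wx"]
13. n3.idx = "rvwx"  [S₁.idx ++ S₁.lim]
14. n3.lim = "ywx"  ["y" ++ S₁.lim]
15. n8.mk = false  [B₀.mk == false]
16. n8.pre = 27  [27]
17. n9.mk = false  [B₀.mk == true]
18. n9.pre = 14  [14]
19. n10.mk = true  [terminal]
20. n9.val = "vr"  ["vr"]
21. n9.key = -3  [-3]
22. n11.val = -4  [-4]
23. n12.mk = true  [terminal]
24. n13.mk = true  [terminal]
25. n11.idx = "ux"  ["ux"]
26. n11.lim = "wk"  ["wk"]
27. n14.off = false  [B₀.mk == true]
28. n14.pre = "pux"  ["p" ++ S.idx]
29. n15.tag = false  [terminal]
30. n16.mk = true  [terminal]
31. n14.env = false  [d.mk == false]
32. n8.val = "wkp"  [S.lim ++ "p"]
33. n8.key = 28  [B₁.key * 3 + 37]
34. n2.val = "wkpn"  [B₁.val ++ "n"]
35. n2.key = 24  [B₀.pre * 2 - 14]
36. n17.mk = true  [terminal]
37. n18.val = -3  [-3]
38. n19.mk = false  [terminal]
39. n18.idx = "nn"  ["nn"]
40. n18.lim = "uy"  ["uy"]
41. n1.env = false  [B.key > 24]
42. n20.off = false  [terminal]
43. n0.idx = "rq"  ["rq"]
44. n0.lim = "um"  ["um"]

false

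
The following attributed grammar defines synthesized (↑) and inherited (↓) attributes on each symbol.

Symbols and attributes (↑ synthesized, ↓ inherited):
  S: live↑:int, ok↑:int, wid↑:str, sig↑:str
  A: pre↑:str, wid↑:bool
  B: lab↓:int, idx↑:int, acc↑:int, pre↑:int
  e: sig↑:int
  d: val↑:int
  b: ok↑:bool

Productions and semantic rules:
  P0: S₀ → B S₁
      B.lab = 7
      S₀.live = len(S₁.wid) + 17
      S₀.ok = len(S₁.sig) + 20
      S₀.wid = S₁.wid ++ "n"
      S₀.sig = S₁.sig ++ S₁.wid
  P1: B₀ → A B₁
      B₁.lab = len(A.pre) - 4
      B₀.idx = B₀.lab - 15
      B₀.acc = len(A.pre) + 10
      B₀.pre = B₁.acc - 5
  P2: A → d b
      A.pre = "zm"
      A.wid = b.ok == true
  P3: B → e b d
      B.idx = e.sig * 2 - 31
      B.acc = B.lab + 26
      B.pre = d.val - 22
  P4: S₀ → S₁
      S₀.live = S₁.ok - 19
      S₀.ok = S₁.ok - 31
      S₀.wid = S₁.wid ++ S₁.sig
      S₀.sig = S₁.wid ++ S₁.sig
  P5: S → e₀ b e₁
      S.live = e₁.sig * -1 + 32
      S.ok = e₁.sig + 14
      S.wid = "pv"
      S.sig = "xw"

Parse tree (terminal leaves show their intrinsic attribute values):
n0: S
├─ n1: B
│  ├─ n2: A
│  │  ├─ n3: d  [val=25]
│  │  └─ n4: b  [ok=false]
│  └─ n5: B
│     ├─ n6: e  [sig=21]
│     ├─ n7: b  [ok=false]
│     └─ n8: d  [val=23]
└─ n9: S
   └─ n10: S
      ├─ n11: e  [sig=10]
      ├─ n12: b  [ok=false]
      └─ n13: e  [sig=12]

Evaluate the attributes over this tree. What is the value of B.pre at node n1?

1. n1.lab = 7  [7]
2. n3.val = 25  [terminal]
3. n4.ok = false  [terminal]
4. n2.pre = "zm"  ["zm"]
5. n2.wid = false  [b.ok == true]
6. n5.lab = -2  [len(A.pre) - 4]
7. n6.sig = 21  [terminal]
8. n7.ok = false  [terminal]
9. n8.val = 23  [terminal]
10. n5.idx = 11  [e.sig * 2 - 31]
11. n5.acc = 24  [B.lab + 26]
12. n5.pre = 1  [d.val - 22]
13. n1.idx = -8  [B₀.lab - 15]
14. n1.acc = 12  [len(A.pre) + 10]
15. n1.pre = 19  [B₁.acc - 5]
16. n11.sig = 10  [terminal]
17. n12.ok = false  [terminal]
18. n13.sig = 12  [terminal]
19. n10.live = 20  [e₁.sig * -1 + 32]
20. n10.ok = 26  [e₁.sig + 14]
21. n10.wid = "pv"  ["pv"]
22. n10.sig = "xw"  ["xw"]
23. n9.live = 7  [S₁.ok - 19]
24. n9.ok = -5  [S₁.ok - 31]
25. n9.wid = "pvxw"  [S₁.wid ++ S₁.sig]
26. n9.sig = "pvxw"  [S₁.wid ++ S₁.sig]
27. n0.live = 21  [len(S₁.wid) + 17]
28. n0.ok = 24  [len(S₁.sig) + 20]
29. n0.wid = "pvxwn"  [S₁.wid ++ "n"]
30. n0.sig = "pvxwpvxw"  [S₁.sig ++ S₁.wid]

19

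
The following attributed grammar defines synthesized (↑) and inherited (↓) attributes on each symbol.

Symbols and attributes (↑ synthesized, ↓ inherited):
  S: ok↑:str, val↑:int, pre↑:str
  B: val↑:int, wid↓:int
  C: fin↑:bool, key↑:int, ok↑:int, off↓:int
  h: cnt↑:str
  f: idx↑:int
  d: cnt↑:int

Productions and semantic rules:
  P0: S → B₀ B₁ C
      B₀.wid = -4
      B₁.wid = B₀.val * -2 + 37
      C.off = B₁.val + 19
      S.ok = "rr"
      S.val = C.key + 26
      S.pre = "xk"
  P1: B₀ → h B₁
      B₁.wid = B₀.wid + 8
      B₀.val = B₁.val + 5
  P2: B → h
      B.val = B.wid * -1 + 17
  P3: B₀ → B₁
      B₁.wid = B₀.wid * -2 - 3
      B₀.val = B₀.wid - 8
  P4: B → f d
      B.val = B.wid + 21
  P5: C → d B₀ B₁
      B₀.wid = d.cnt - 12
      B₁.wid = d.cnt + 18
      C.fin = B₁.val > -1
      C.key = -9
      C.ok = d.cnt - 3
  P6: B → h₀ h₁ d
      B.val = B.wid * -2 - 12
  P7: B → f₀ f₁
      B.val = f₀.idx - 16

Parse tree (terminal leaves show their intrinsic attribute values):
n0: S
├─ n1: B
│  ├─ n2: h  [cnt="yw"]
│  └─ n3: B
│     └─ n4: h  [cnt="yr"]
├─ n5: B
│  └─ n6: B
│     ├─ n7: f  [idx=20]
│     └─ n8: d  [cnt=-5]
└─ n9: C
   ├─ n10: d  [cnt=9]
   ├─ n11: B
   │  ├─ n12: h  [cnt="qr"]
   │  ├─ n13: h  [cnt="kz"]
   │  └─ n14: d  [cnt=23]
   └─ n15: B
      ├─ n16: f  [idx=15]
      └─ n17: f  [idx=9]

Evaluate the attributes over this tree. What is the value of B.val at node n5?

1. n1.wid = -4  [-4]
2. n2.cnt = "yw"  [terminal]
3. n3.wid = 4  [B₀.wid + 8]
4. n4.cnt = "yr"  [terminal]
5. n3.val = 13  [B.wid * -1 + 17]
6. n1.val = 18  [B₁.val + 5]
7. n5.wid = 1  [B₀.val * -2 + 37]
8. n6.wid = -5  [B₀.wid * -2 - 3]
9. n7.idx = 20  [terminal]
10. n8.cnt = -5  [terminal]
11. n6.val = 16  [B.wid + 21]
12. n5.val = -7  [B₀.wid - 8]
13. n9.off = 12  [B₁.val + 19]
14. n10.cnt = 9  [terminal]
15. n11.wid = -3  [d.cnt - 12]
16. n12.cnt = "qr"  [terminal]
17. n13.cnt = "kz"  [terminal]
18. n14.cnt = 23  [terminal]
19. n11.val = -6  [B.wid * -2 - 12]
20. n15.wid = 27  [d.cnt + 18]
21. n16.idx = 15  [terminal]
22. n17.idx = 9  [terminal]
23. n15.val = -1  [f₀.idx - 16]
24. n9.fin = false  [B₁.val > -1]
25. n9.key = -9  [-9]
26. n9.ok = 6  [d.cnt - 3]
27. n0.ok = "rr"  ["rr"]
28. n0.val = 17  [C.key + 26]
29. n0.pre = "xk"  ["xk"]

-7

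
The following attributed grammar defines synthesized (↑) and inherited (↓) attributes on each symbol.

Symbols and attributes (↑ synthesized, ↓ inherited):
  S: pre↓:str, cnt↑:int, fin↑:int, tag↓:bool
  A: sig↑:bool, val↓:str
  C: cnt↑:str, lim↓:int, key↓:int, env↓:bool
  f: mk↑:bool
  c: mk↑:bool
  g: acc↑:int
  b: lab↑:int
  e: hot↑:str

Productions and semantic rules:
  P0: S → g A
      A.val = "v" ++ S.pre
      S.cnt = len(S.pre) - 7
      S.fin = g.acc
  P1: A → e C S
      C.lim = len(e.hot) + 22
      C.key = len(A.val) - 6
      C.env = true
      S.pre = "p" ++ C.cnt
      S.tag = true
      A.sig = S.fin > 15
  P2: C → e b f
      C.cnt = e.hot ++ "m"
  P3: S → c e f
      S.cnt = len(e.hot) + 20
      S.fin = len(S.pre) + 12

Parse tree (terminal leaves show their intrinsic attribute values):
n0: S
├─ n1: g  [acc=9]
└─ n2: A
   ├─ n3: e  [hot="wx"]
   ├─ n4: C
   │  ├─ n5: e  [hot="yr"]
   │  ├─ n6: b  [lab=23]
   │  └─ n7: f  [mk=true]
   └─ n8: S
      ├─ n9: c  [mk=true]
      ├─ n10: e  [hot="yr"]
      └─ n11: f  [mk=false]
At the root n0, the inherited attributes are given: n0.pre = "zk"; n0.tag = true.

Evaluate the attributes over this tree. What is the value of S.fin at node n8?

1. n0.pre = "zk"  [given at root]
2. n0.tag = true  [given at root]
3. n1.acc = 9  [terminal]
4. n2.val = "vzk"  ["v" ++ S.pre]
5. n3.hot = "wx"  [terminal]
6. n4.lim = 24  [len(e.hot) + 22]
7. n4.key = -3  [len(A.val) - 6]
8. n4.env = true  [true]
9. n5.hot = "yr"  [terminal]
10. n6.lab = 23  [terminal]
11. n7.mk = true  [terminal]
12. n4.cnt = "yrm"  [e.hot ++ "m"]
13. n8.pre = "pyrm"  ["p" ++ C.cnt]
14. n8.tag = true  [true]
15. n9.mk = true  [terminal]
16. n10.hot = "yr"  [terminal]
17. n11.mk = false  [terminal]
18. n8.cnt = 22  [len(e.hot) + 20]
19. n8.fin = 16  [len(S.pre) + 12]
20. n2.sig = true  [S.fin > 15]
21. n0.cnt = -5  [len(S.pre) - 7]
22. n0.fin = 9  [g.acc]

16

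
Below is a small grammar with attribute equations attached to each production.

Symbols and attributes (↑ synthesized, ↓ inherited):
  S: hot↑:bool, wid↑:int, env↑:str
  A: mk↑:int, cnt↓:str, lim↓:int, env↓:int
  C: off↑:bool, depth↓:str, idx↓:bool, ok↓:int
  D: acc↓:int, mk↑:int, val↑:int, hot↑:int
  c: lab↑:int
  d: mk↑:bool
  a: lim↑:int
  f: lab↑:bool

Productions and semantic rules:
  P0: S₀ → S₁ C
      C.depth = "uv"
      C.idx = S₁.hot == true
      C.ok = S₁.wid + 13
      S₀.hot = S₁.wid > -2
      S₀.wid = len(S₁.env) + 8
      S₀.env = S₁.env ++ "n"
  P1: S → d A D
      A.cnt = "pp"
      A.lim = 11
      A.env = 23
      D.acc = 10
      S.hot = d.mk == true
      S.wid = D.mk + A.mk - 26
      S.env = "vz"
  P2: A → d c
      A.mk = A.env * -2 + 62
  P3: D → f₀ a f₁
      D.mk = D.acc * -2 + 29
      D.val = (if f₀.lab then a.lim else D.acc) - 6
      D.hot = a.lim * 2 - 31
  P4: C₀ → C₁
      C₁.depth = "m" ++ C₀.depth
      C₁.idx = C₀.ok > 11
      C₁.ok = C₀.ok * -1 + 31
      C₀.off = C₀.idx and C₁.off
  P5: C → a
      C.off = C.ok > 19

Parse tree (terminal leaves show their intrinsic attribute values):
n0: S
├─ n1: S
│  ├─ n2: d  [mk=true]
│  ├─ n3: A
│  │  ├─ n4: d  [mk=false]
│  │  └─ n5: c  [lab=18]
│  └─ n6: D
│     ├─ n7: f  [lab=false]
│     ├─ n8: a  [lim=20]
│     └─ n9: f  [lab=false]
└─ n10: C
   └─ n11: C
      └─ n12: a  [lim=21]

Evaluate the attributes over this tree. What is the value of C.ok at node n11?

1. n2.mk = true  [terminal]
2. n3.cnt = "pp"  ["pp"]
3. n3.lim = 11  [11]
4. n3.env = 23  [23]
5. n4.mk = false  [terminal]
6. n5.lab = 18  [terminal]
7. n3.mk = 16  [A.env * -2 + 62]
8. n6.acc = 10  [10]
9. n7.lab = false  [terminal]
10. n8.lim = 20  [terminal]
11. n9.lab = false  [terminal]
12. n6.mk = 9  [D.acc * -2 + 29]
13. n6.val = 4  [(if f₀.lab then a.lim else D.acc) - 6]
14. n6.hot = 9  [a.lim * 2 - 31]
15. n1.hot = true  [d.mk == true]
16. n1.wid = -1  [D.mk + A.mk - 26]
17. n1.env = "vz"  ["vz"]
18. n10.depth = "uv"  ["uv"]
19. n10.idx = true  [S₁.hot == true]
20. n10.ok = 12  [S₁.wid + 13]
21. n11.depth = "muv"  ["m" ++ C₀.depth]
22. n11.idx = true  [C₀.ok > 11]
23. n11.ok = 19  [C₀.ok * -1 + 31]
24. n12.lim = 21  [terminal]
25. n11.off = false  [C.ok > 19]
26. n10.off = false  [C₀.idx and C₁.off]
27. n0.hot = true  [S₁.wid > -2]
28. n0.wid = 10  [len(S₁.env) + 8]
29. n0.env = "vzn"  [S₁.env ++ "n"]

19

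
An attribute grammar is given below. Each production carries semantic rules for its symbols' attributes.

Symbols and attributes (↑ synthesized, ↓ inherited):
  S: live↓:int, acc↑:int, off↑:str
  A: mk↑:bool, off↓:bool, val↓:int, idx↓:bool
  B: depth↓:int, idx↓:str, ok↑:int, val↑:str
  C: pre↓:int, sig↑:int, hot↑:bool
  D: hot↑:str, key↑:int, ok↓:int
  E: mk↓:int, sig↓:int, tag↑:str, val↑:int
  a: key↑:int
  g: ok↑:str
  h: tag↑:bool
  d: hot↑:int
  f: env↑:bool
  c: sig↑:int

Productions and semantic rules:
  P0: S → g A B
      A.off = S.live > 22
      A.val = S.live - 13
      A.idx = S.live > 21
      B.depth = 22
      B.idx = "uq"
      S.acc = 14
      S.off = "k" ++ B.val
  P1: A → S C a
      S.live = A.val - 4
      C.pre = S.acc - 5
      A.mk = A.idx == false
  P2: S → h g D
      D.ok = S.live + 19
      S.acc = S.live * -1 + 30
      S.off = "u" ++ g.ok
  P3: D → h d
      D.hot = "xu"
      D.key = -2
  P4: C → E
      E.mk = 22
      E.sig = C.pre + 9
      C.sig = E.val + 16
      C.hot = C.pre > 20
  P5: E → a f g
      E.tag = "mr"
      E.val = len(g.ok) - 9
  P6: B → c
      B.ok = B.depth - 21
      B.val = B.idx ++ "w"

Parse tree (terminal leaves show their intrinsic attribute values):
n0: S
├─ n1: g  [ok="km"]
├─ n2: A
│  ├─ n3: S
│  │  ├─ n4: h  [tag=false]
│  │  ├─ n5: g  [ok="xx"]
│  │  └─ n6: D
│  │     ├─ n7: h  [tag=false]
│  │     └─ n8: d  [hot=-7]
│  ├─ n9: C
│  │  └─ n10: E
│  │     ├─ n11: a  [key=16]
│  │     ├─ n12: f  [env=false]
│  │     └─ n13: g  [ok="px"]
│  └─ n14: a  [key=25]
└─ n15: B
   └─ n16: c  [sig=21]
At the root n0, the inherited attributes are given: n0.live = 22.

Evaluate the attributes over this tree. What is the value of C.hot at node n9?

false

1. n0.live = 22  [given at root]
2. n1.ok = "km"  [terminal]
3. n2.off = false  [S.live > 22]
4. n2.val = 9  [S.live - 13]
5. n2.idx = true  [S.live > 21]
6. n3.live = 5  [A.val - 4]
7. n4.tag = false  [terminal]
8. n5.ok = "xx"  [terminal]
9. n6.ok = 24  [S.live + 19]
10. n7.tag = false  [terminal]
11. n8.hot = -7  [terminal]
12. n6.hot = "xu"  ["xu"]
13. n6.key = -2  [-2]
14. n3.acc = 25  [S.live * -1 + 30]
15. n3.off = "uxx"  ["u" ++ g.ok]
16. n9.pre = 20  [S.acc - 5]
17. n10.mk = 22  [22]
18. n10.sig = 29  [C.pre + 9]
19. n11.key = 16  [terminal]
20. n12.env = false  [terminal]
21. n13.ok = "px"  [terminal]
22. n10.tag = "mr"  ["mr"]
23. n10.val = -7  [len(g.ok) - 9]
24. n9.sig = 9  [E.val + 16]
25. n9.hot = false  [C.pre > 20]
26. n14.key = 25  [terminal]
27. n2.mk = false  [A.idx == false]
28. n15.depth = 22  [22]
29. n15.idx = "uq"  ["uq"]
30. n16.sig = 21  [terminal]
31. n15.ok = 1  [B.depth - 21]
32. n15.val = "uqw"  [B.idx ++ "w"]
33. n0.acc = 14  [14]
34. n0.off = "kuqw"  ["k" ++ B.val]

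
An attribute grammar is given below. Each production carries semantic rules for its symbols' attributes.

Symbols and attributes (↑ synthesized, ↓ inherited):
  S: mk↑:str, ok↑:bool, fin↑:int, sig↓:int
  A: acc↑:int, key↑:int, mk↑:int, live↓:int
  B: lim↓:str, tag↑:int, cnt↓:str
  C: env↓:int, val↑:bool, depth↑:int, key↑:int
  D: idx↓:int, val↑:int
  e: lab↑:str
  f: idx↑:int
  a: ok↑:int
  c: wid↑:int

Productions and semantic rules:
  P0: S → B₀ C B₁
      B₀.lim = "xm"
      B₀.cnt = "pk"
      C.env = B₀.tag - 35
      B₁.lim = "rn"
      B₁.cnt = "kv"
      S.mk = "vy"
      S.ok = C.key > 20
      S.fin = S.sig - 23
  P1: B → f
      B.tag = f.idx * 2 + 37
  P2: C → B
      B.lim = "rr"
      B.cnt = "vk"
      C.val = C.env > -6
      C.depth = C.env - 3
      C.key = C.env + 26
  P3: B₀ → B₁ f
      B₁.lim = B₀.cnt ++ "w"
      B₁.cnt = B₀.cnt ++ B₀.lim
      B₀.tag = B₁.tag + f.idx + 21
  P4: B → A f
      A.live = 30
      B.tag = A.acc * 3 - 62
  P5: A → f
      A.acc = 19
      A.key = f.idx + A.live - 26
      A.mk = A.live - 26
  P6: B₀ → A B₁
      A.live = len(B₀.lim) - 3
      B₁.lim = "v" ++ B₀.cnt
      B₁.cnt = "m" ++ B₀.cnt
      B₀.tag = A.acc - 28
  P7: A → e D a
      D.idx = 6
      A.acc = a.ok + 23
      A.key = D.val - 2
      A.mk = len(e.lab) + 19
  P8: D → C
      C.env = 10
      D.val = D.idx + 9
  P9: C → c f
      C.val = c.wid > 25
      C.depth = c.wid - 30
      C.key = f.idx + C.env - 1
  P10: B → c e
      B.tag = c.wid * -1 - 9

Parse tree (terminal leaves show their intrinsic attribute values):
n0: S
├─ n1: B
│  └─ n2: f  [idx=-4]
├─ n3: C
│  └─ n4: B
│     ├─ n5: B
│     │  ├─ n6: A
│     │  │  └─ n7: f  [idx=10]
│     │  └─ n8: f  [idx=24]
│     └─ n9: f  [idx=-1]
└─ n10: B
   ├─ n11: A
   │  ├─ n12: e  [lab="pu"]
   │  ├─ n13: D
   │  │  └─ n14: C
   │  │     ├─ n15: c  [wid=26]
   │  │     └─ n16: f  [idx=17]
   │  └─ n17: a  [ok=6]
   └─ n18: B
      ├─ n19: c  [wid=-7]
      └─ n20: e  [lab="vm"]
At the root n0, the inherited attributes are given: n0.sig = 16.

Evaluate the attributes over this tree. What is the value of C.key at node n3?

1. n0.sig = 16  [given at root]
2. n1.lim = "xm"  ["xm"]
3. n1.cnt = "pk"  ["pk"]
4. n2.idx = -4  [terminal]
5. n1.tag = 29  [f.idx * 2 + 37]
6. n3.env = -6  [B₀.tag - 35]
7. n4.lim = "rr"  ["rr"]
8. n4.cnt = "vk"  ["vk"]
9. n5.lim = "vkw"  [B₀.cnt ++ "w"]
10. n5.cnt = "vkrr"  [B₀.cnt ++ B₀.lim]
11. n6.live = 30  [30]
12. n7.idx = 10  [terminal]
13. n6.acc = 19  [19]
14. n6.key = 14  [f.idx + A.live - 26]
15. n6.mk = 4  [A.live - 26]
16. n8.idx = 24  [terminal]
17. n5.tag = -5  [A.acc * 3 - 62]
18. n9.idx = -1  [terminal]
19. n4.tag = 15  [B₁.tag + f.idx + 21]
20. n3.val = false  [C.env > -6]
21. n3.depth = -9  [C.env - 3]
22. n3.key = 20  [C.env + 26]
23. n10.lim = "rn"  ["rn"]
24. n10.cnt = "kv"  ["kv"]
25. n11.live = -1  [len(B₀.lim) - 3]
26. n12.lab = "pu"  [terminal]
27. n13.idx = 6  [6]
28. n14.env = 10  [10]
29. n15.wid = 26  [terminal]
30. n16.idx = 17  [terminal]
31. n14.val = true  [c.wid > 25]
32. n14.depth = -4  [c.wid - 30]
33. n14.key = 26  [f.idx + C.env - 1]
34. n13.val = 15  [D.idx + 9]
35. n17.ok = 6  [terminal]
36. n11.acc = 29  [a.ok + 23]
37. n11.key = 13  [D.val - 2]
38. n11.mk = 21  [len(e.lab) + 19]
39. n18.lim = "vkv"  ["v" ++ B₀.cnt]
40. n18.cnt = "mkv"  ["m" ++ B₀.cnt]
41. n19.wid = -7  [terminal]
42. n20.lab = "vm"  [terminal]
43. n18.tag = -2  [c.wid * -1 - 9]
44. n10.tag = 1  [A.acc - 28]
45. n0.mk = "vy"  ["vy"]
46. n0.ok = false  [C.key > 20]
47. n0.fin = -7  [S.sig - 23]

20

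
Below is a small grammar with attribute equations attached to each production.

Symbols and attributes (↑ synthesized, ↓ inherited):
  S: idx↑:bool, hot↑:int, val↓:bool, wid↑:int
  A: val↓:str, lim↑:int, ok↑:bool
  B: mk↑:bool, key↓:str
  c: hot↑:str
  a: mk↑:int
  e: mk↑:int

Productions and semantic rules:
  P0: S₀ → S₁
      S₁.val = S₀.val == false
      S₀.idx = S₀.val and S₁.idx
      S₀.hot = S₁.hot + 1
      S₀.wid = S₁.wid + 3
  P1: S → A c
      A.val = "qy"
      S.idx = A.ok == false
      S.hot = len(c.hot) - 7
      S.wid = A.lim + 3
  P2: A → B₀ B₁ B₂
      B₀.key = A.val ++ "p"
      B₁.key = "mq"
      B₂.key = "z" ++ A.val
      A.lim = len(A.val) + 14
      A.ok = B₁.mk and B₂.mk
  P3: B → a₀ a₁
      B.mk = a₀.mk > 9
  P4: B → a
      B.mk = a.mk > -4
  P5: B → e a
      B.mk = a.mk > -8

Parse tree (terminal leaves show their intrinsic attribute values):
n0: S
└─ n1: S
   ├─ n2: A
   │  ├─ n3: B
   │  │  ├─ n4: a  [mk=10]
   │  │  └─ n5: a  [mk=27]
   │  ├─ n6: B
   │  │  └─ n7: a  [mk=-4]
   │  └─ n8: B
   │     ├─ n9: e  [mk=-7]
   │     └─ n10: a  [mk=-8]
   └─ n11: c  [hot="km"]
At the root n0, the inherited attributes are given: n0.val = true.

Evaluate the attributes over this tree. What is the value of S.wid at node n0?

22

1. n0.val = true  [given at root]
2. n1.val = false  [S₀.val == false]
3. n2.val = "qy"  ["qy"]
4. n3.key = "qyp"  [A.val ++ "p"]
5. n4.mk = 10  [terminal]
6. n5.mk = 27  [terminal]
7. n3.mk = true  [a₀.mk > 9]
8. n6.key = "mq"  ["mq"]
9. n7.mk = -4  [terminal]
10. n6.mk = false  [a.mk > -4]
11. n8.key = "zqy"  ["z" ++ A.val]
12. n9.mk = -7  [terminal]
13. n10.mk = -8  [terminal]
14. n8.mk = false  [a.mk > -8]
15. n2.lim = 16  [len(A.val) + 14]
16. n2.ok = false  [B₁.mk and B₂.mk]
17. n11.hot = "km"  [terminal]
18. n1.idx = true  [A.ok == false]
19. n1.hot = -5  [len(c.hot) - 7]
20. n1.wid = 19  [A.lim + 3]
21. n0.idx = true  [S₀.val and S₁.idx]
22. n0.hot = -4  [S₁.hot + 1]
23. n0.wid = 22  [S₁.wid + 3]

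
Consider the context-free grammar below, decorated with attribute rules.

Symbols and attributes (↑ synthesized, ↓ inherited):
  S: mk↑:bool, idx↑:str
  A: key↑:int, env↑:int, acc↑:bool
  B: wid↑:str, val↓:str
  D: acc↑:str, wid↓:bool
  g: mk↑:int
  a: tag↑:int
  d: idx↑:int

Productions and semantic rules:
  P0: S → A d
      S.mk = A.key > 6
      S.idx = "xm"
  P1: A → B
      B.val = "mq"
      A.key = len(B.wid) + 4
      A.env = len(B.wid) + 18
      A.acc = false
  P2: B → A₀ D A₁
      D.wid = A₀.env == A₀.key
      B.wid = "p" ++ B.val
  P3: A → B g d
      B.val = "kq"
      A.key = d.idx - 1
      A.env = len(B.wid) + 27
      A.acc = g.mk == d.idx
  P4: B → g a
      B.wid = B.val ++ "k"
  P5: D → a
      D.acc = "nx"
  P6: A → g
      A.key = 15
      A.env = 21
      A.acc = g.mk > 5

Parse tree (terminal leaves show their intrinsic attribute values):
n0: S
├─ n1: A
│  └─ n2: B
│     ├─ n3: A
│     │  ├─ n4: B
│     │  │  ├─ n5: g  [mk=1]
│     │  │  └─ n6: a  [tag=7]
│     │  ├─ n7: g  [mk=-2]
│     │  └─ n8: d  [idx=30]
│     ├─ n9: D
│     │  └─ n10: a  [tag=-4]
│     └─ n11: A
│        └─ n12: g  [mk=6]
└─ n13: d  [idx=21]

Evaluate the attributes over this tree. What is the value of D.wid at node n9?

false

1. n2.val = "mq"  ["mq"]
2. n4.val = "kq"  ["kq"]
3. n5.mk = 1  [terminal]
4. n6.tag = 7  [terminal]
5. n4.wid = "kqk"  [B.val ++ "k"]
6. n7.mk = -2  [terminal]
7. n8.idx = 30  [terminal]
8. n3.key = 29  [d.idx - 1]
9. n3.env = 30  [len(B.wid) + 27]
10. n3.acc = false  [g.mk == d.idx]
11. n9.wid = false  [A₀.env == A₀.key]
12. n10.tag = -4  [terminal]
13. n9.acc = "nx"  ["nx"]
14. n12.mk = 6  [terminal]
15. n11.key = 15  [15]
16. n11.env = 21  [21]
17. n11.acc = true  [g.mk > 5]
18. n2.wid = "pmq"  ["p" ++ B.val]
19. n1.key = 7  [len(B.wid) + 4]
20. n1.env = 21  [len(B.wid) + 18]
21. n1.acc = false  [false]
22. n13.idx = 21  [terminal]
23. n0.mk = true  [A.key > 6]
24. n0.idx = "xm"  ["xm"]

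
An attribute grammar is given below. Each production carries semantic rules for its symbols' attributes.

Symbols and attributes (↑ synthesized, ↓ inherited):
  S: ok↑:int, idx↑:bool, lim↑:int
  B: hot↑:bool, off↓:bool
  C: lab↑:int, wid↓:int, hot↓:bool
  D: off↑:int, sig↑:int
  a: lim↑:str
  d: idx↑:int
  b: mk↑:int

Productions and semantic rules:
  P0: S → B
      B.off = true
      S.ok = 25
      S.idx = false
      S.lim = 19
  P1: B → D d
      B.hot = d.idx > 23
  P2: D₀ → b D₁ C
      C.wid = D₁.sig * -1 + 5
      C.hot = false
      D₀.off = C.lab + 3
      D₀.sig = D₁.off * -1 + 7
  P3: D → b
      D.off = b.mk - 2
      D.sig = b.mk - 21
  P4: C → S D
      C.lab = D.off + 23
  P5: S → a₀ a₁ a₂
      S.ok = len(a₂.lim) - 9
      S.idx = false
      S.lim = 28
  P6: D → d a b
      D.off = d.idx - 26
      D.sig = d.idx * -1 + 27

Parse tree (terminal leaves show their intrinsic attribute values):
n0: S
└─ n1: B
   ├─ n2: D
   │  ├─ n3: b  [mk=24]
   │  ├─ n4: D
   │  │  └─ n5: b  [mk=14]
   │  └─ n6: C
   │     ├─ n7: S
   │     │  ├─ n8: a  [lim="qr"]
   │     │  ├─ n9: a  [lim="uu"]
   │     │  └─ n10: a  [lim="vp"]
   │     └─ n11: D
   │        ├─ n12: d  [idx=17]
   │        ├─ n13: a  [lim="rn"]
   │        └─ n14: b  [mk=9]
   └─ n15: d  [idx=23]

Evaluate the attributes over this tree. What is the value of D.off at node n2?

1. n1.off = true  [true]
2. n3.mk = 24  [terminal]
3. n5.mk = 14  [terminal]
4. n4.off = 12  [b.mk - 2]
5. n4.sig = -7  [b.mk - 21]
6. n6.wid = 12  [D₁.sig * -1 + 5]
7. n6.hot = false  [false]
8. n8.lim = "qr"  [terminal]
9. n9.lim = "uu"  [terminal]
10. n10.lim = "vp"  [terminal]
11. n7.ok = -7  [len(a₂.lim) - 9]
12. n7.idx = false  [false]
13. n7.lim = 28  [28]
14. n12.idx = 17  [terminal]
15. n13.lim = "rn"  [terminal]
16. n14.mk = 9  [terminal]
17. n11.off = -9  [d.idx - 26]
18. n11.sig = 10  [d.idx * -1 + 27]
19. n6.lab = 14  [D.off + 23]
20. n2.off = 17  [C.lab + 3]
21. n2.sig = -5  [D₁.off * -1 + 7]
22. n15.idx = 23  [terminal]
23. n1.hot = false  [d.idx > 23]
24. n0.ok = 25  [25]
25. n0.idx = false  [false]
26. n0.lim = 19  [19]

17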